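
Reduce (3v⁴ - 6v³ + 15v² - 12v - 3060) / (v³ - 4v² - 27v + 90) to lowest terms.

Repeated division with remainder:
  3v⁴ - 6v³ + 15v² - 12v - 3060 = (3v + 6)(v³ - 4v² - 27v + 90) + (120v² - 120v - 3600)
  v³ - 4v² - 27v + 90 = ((1/120)v - 1/40)(120v² - 120v - 3600) + (0)
Last nonzero remainder: 120v² - 120v - 3600. Dividing through by 120 gives the monic gcd v² - v - 30.
Cancel v² - v - 30 from numerator and denominator to get the reduced form.

(3v² - 3v + 102)/(v - 3)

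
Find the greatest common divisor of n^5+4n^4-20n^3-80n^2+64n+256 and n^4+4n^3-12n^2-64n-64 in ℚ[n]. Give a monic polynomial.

n^3+2n^2-16n-32

Apply the Euclidean algorithm:
  n^5+4n^4-20n^3-80n^2+64n+256 = (n)(n^4+4n^3-12n^2-64n-64) + (-8n^3-16n^2+128n+256)
  n^4+4n^3-12n^2-64n-64 = (-(1/8)n-1/4)(-8n^3-16n^2+128n+256) + (0)
Last nonzero remainder: -8n^3-16n^2+128n+256. Dividing through by -8 gives the monic gcd n^3+2n^2-16n-32.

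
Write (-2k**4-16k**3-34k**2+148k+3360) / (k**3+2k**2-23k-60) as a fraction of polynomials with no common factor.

(-2k**3-26k**2-164k-672)/(k**2+7k+12)

Euclidean algorithm in ℚ[k]:
  -2k**4-16k**3-34k**2+148k+3360 = (-2k-12)(k**3+2k**2-23k-60) + (-56k**2-248k+2640)
  k**3+2k**2-23k-60 = (-(1/56)k+17/392)(-56k**2-248k+2640) + ((1710/49)k-8550/49)
  -56k**2-248k+2640 = (-(1372/855)k-4312/285)((1710/49)k-8550/49) + (0)
Last nonzero remainder: (1710/49)k-8550/49. Dividing through by 1710/49 gives the monic gcd k-5.
Cancel k-5 from numerator and denominator to get the reduced form.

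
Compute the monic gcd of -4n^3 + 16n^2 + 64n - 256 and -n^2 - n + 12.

By polynomial division,
  -4n^3 + 16n^2 + 64n - 256 = (4n - 20)(-n^2 - n + 12) + (-4n - 16)
  -n^2 - n + 12 = ((1/4)n - 3/4)(-4n - 16) + (0)
Last nonzero remainder: -4n - 16. Dividing through by -4 gives the monic gcd n + 4.

n + 4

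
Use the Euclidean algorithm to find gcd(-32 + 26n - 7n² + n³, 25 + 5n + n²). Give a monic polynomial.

1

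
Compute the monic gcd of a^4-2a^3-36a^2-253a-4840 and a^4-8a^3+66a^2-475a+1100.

By polynomial division,
  a^4-2a^3-36a^2-253a-4840 = (a^4-8a^3+66a^2-475a+1100) + (6a^3-102a^2+222a-5940)
  a^4-8a^3+66a^2-475a+1100 = ((1/6)a+3/2)(6a^3-102a^2+222a-5940) + (182a^2+182a+10010)
  6a^3-102a^2+222a-5940 = ((3/91)a-54/91)(182a^2+182a+10010) + (0)
Last nonzero remainder: 182a^2+182a+10010. Dividing through by 182 gives the monic gcd a^2+a+55.

a^2+a+55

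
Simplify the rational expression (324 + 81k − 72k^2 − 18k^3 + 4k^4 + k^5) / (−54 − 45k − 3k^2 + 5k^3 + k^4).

Apply the Euclidean algorithm:
  k^5 + 4k^4 − 18k^3 − 72k^2 + 81k + 324 = (k − 1)(k^4 + 5k^3 − 3k^2 − 45k − 54) + (−10k^3 − 30k^2 + 90k + 270)
  k^4 + 5k^3 − 3k^2 − 45k − 54 = (−(1/10)k − 1/5)(−10k^3 − 30k^2 + 90k + 270) + (0)
Last nonzero remainder: −10k^3 − 30k^2 + 90k + 270. Dividing through by −10 gives the monic gcd k^3 + 3k^2 − 9k − 27.
Cancel k^3 + 3k^2 − 9k − 27 from numerator and denominator to get the reduced form.

(−12 + k + k^2)/(2 + k)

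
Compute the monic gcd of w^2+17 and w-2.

1

Euclidean algorithm in ℚ[w]:
  w^2+17 = (w+2)(w-2) + (21)
  w-2 = ((1/21)w-2/21)(21) + (0)
The last nonzero remainder is the constant 21, so the polynomials are coprime and gcd = 1.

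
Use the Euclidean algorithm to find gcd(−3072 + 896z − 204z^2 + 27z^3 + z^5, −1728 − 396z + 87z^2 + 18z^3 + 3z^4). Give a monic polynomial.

−192 + 20z + 3z^2 + z^3

By polynomial division,
  z^5 + 27z^3 − 204z^2 + 896z − 3072 = ((1/3)z − 2)(3z^4 + 18z^3 + 87z^2 − 396z − 1728) + (34z^3 + 102z^2 + 680z − 6528)
  3z^4 + 18z^3 + 87z^2 − 396z − 1728 = ((3/34)z + 9/34)(34z^3 + 102z^2 + 680z − 6528) + (0)
Last nonzero remainder: 34z^3 + 102z^2 + 680z − 6528. Dividing through by 34 gives the monic gcd z^3 + 3z^2 + 20z − 192.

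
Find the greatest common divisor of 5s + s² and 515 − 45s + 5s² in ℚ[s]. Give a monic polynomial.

1

Apply the Euclidean algorithm:
  s² + 5s = (1/5)(5s² − 45s + 515) + (14s − 103)
  5s² − 45s + 515 = ((5/14)s − 115/196)(14s − 103) + (89095/196)
  14s − 103 = ((2744/89095)s − 196/865)(89095/196) + (0)
The last nonzero remainder is the constant 89095/196, so the polynomials are coprime and gcd = 1.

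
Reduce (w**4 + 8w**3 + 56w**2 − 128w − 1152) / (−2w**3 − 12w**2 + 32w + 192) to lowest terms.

(−w**2 − 8w − 72)/(2w + 12)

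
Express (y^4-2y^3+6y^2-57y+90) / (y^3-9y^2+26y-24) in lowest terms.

(y^2+3y+15)/(y-4)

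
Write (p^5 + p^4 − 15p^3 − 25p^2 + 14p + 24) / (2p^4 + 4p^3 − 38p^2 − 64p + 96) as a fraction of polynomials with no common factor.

(p^2 + 3p + 2)/(2p + 8)

Apply the Euclidean algorithm:
  p^5 + p^4 − 15p^3 − 25p^2 + 14p + 24 = ((1/2)p − 1/2)(2p^4 + 4p^3 − 38p^2 − 64p + 96) + (6p^3 − 12p^2 − 66p + 72)
  2p^4 + 4p^3 − 38p^2 − 64p + 96 = ((1/3)p + 4/3)(6p^3 − 12p^2 − 66p + 72) + (0)
Last nonzero remainder: 6p^3 − 12p^2 − 66p + 72. Dividing through by 6 gives the monic gcd p^3 − 2p^2 − 11p + 12.
Cancel p^3 − 2p^2 − 11p + 12 from numerator and denominator to get the reduced form.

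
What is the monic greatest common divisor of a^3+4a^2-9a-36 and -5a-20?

Repeated division with remainder:
  a^3+4a^2-9a-36 = (-(1/5)a^2+9/5)(-5a-20) + (0)
Last nonzero remainder: -5a-20. Dividing through by -5 gives the monic gcd a+4.

a+4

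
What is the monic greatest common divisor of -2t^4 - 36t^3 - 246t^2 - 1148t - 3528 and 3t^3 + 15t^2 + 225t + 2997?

Euclidean algorithm in ℚ[t]:
  -2t^4 - 36t^3 - 246t^2 - 1148t - 3528 = (-(2/3)t - 26/3)(3t^3 + 15t^2 + 225t + 2997) + (34t^2 + 2800t + 22446)
  3t^3 + 15t^2 + 225t + 2997 = ((3/34)t - 3945/578)(34t^2 + 2800t + 22446) + ((5015652/289)t + 45140868/289)
  34t^2 + 2800t + 22446 = ((4913/2507826)t + 360383/2507826)((5015652/289)t + 45140868/289) + (0)
Last nonzero remainder: (5015652/289)t + 45140868/289. Dividing through by 5015652/289 gives the monic gcd t + 9.

t + 9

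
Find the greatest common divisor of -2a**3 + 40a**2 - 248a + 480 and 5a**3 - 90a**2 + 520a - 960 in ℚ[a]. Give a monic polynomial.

a**2 - 10a + 24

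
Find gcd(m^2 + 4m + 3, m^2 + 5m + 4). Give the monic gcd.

m + 1

Euclidean algorithm in ℚ[m]:
  m^2 + 4m + 3 = (m^2 + 5m + 4) + (-m - 1)
  m^2 + 5m + 4 = (-m - 4)(-m - 1) + (0)
Last nonzero remainder: -m - 1. Dividing through by -1 gives the monic gcd m + 1.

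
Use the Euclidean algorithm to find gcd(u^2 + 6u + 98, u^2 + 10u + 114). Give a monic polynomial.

1

Repeated division with remainder:
  u^2 + 6u + 98 = (u^2 + 10u + 114) + (-4u - 16)
  u^2 + 10u + 114 = (-(1/4)u - 3/2)(-4u - 16) + (90)
  -4u - 16 = (-(2/45)u - 8/45)(90) + (0)
The last nonzero remainder is the constant 90, so the polynomials are coprime and gcd = 1.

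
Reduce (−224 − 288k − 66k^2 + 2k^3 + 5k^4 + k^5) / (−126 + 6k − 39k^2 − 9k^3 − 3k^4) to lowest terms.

(16 + 16k − k^2 − k^3)/(9 − 3k + 3k^2)

Apply the Euclidean algorithm:
  k^5 + 5k^4 + 2k^3 − 66k^2 − 288k − 224 = (−(1/3)k − 2/3)(−3k^4 − 9k^3 − 39k^2 + 6k − 126) + (−17k^3 − 90k^2 − 326k − 308)
  −3k^4 − 9k^3 − 39k^2 + 6k − 126 = ((3/17)k − 117/289)(−17k^3 − 90k^2 − 326k − 308) + (−(5175/289)k^2 − (20700/289)k − 72450/289)
  −17k^3 − 90k^2 − 326k − 308 = ((4913/5175)k + 6358/5175)(−(5175/289)k^2 − (20700/289)k − 72450/289) + (0)
Last nonzero remainder: −(5175/289)k^2 − (20700/289)k − 72450/289. Dividing through by −5175/289 gives the monic gcd k^2 + 4k + 14.
Cancel k^2 + 4k + 14 from numerator and denominator to get the reduced form.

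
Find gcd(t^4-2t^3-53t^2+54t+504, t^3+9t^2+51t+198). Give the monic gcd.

t+6

Apply the Euclidean algorithm:
  t^4-2t^3-53t^2+54t+504 = (t-11)(t^3+9t^2+51t+198) + (-5t^2+417t+2682)
  t^3+9t^2+51t+198 = (-(1/5)t-462/25)(-5t^2+417t+2682) + ((207339/25)t+1244034/25)
  -5t^2+417t+2682 = (-(125/207339)t+3725/69113)((207339/25)t+1244034/25) + (0)
Last nonzero remainder: (207339/25)t+1244034/25. Dividing through by 207339/25 gives the monic gcd t+6.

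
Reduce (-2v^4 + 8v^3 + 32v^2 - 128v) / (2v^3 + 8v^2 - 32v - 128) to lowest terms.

(-v^2 + 4v)/(v + 4)

Euclidean algorithm in ℚ[v]:
  -2v^4 + 8v^3 + 32v^2 - 128v = (-v + 8)(2v^3 + 8v^2 - 32v - 128) + (-64v^2 + 1024)
  2v^3 + 8v^2 - 32v - 128 = (-(1/32)v - 1/8)(-64v^2 + 1024) + (0)
Last nonzero remainder: -64v^2 + 1024. Dividing through by -64 gives the monic gcd v^2 - 16.
Cancel v^2 - 16 from numerator and denominator to get the reduced form.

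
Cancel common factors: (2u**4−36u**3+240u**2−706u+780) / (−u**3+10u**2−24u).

(−2u**3+24u**2−96u+130)/(u**2−4u)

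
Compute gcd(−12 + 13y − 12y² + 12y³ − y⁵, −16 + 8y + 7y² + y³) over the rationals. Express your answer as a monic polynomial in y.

Euclidean algorithm in ℚ[y]:
  −y⁵ + 12y³ − 12y² + 13y − 12 = (−y² + 7y − 29)(y³ + 7y² + 8y − 16) + (119y² + 357y − 476)
  y³ + 7y² + 8y − 16 = ((1/119)y + 4/119)(119y² + 357y − 476) + (0)
Last nonzero remainder: 119y² + 357y − 476. Dividing through by 119 gives the monic gcd y² + 3y − 4.

−4 + 3y + y²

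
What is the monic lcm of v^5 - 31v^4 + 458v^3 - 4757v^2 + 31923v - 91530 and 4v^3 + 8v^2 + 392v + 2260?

v^6 - 26v^5 + 303v^4 - 2467v^3 + 8138v^2 + 68085v - 457650

Repeated division with remainder:
  v^5 - 31v^4 + 458v^3 - 4757v^2 + 31923v - 91530 = ((1/4)v^2 - (33/4)v + 213/2)(4v^3 + 8v^2 + 392v + 2260) + (-2940v^2 + 8820v - 332220)
  4v^3 + 8v^2 + 392v + 2260 = (-(1/735)v - 1/147)(-2940v^2 + 8820v - 332220) + (0)
Last nonzero remainder: -2940v^2 + 8820v - 332220. Dividing through by -2940 gives the monic gcd v^2 - 3v + 113.
Then lcm(f, g) = f·g / gcd(f, g); expanding and making the result monic gives the answer.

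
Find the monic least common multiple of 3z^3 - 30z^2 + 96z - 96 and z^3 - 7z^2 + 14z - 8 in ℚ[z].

z^4 - 11z^3 + 42z^2 - 64z + 32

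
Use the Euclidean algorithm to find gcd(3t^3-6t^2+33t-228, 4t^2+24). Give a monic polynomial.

By polynomial division,
  3t^3-6t^2+33t-228 = ((3/4)t-3/2)(4t^2+24) + (15t-192)
  4t^2+24 = ((4/15)t+256/75)(15t-192) + (16984/25)
  15t-192 = ((375/16984)t-600/2123)(16984/25) + (0)
The last nonzero remainder is the constant 16984/25, so the polynomials are coprime and gcd = 1.

1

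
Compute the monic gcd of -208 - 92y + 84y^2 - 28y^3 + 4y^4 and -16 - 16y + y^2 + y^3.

Repeated division with remainder:
  4y^4 - 28y^3 + 84y^2 - 92y - 208 = (4y - 32)(y^3 + y^2 - 16y - 16) + (180y^2 - 540y - 720)
  y^3 + y^2 - 16y - 16 = ((1/180)y + 1/45)(180y^2 - 540y - 720) + (0)
Last nonzero remainder: 180y^2 - 540y - 720. Dividing through by 180 gives the monic gcd y^2 - 3y - 4.

-4 - 3y + y^2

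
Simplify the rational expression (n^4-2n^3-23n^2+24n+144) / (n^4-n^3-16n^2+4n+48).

(n^2-n-12)/(n^2-4)

Repeated division with remainder:
  n^4-2n^3-23n^2+24n+144 = (n^4-n^3-16n^2+4n+48) + (-n^3-7n^2+20n+96)
  n^4-n^3-16n^2+4n+48 = (-n+8)(-n^3-7n^2+20n+96) + (60n^2-60n-720)
  -n^3-7n^2+20n+96 = (-(1/60)n-2/15)(60n^2-60n-720) + (0)
Last nonzero remainder: 60n^2-60n-720. Dividing through by 60 gives the monic gcd n^2-n-12.
Cancel n^2-n-12 from numerator and denominator to get the reduced form.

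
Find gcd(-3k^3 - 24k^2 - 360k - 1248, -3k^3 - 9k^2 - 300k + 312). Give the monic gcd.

Euclidean algorithm in ℚ[k]:
  -3k^3 - 24k^2 - 360k - 1248 = (-3k^3 - 9k^2 - 300k + 312) + (-15k^2 - 60k - 1560)
  -3k^3 - 9k^2 - 300k + 312 = ((1/5)k - 1/5)(-15k^2 - 60k - 1560) + (0)
Last nonzero remainder: -15k^2 - 60k - 1560. Dividing through by -15 gives the monic gcd k^2 + 4k + 104.

k^2 + 4k + 104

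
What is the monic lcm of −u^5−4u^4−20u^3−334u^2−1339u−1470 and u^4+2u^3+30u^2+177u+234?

Apply the Euclidean algorithm:
  −u^5−4u^4−20u^3−334u^2−1339u−1470 = (−u−2)(u^4+2u^3+30u^2+177u+234) + (14u^3−97u^2−751u−1002)
  u^4+2u^3+30u^2+177u+234 = ((1/14)u+125/196)(14u^3−97u^2−751u−1002) + ((28519/196)u^2+(142595/196)u+85557/98)
  14u^3−97u^2−751u−1002 = ((2744/28519)u−32732/28519)((28519/196)u^2+(142595/196)u+85557/98) + (0)
Last nonzero remainder: (28519/196)u^2+(142595/196)u+85557/98. Dividing through by 28519/196 gives the monic gcd u^2+5u+6.
Then lcm(f, g) = f·g / gcd(f, g); expanding and making the result monic gives the answer.

u^7+u^6+47u^5+430u^4+1117u^3+10479u^2+47811u+57330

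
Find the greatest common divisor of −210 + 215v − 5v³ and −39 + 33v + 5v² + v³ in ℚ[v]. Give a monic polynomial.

Apply the Euclidean algorithm:
  −5v³ + 215v − 210 = (−5)(v³ + 5v² + 33v − 39) + (25v² + 380v − 405)
  v³ + 5v² + 33v − 39 = ((1/25)v − 51/125)(25v² + 380v − 405) + ((5106/25)v − 5106/25)
  25v² + 380v − 405 = ((625/5106)v + 3375/1702)((5106/25)v − 5106/25) + (0)
Last nonzero remainder: (5106/25)v − 5106/25. Dividing through by 5106/25 gives the monic gcd v − 1.

−1 + v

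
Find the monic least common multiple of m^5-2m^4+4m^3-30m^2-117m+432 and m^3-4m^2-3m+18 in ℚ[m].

Repeated division with remainder:
  m^5-2m^4+4m^3-30m^2-117m+432 = (m^2+2m+15)(m^3-4m^2-3m+18) + (18m^2-108m+162)
  m^3-4m^2-3m+18 = ((1/18)m+1/9)(18m^2-108m+162) + (0)
Last nonzero remainder: 18m^2-108m+162. Dividing through by 18 gives the monic gcd m^2-6m+9.
Then lcm(f, g) = f·g / gcd(f, g); expanding and making the result monic gives the answer.

m^6-22m^3-177m^2+198m+864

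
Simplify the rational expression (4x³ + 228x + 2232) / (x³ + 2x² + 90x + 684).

Apply the Euclidean algorithm:
  4x³ + 228x + 2232 = (4)(x³ + 2x² + 90x + 684) + (-8x² - 132x - 504)
  x³ + 2x² + 90x + 684 = (-(1/8)x + 29/16)(-8x² - 132x - 504) + ((1065/4)x + 3195/2)
  -8x² - 132x - 504 = (-(32/1065)x - 112/355)((1065/4)x + 3195/2) + (0)
Last nonzero remainder: (1065/4)x + 3195/2. Dividing through by 1065/4 gives the monic gcd x + 6.
Cancel x + 6 from numerator and denominator to get the reduced form.

(4x² - 24x + 372)/(x² - 4x + 114)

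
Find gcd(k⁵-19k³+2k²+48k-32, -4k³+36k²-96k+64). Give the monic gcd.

k²-5k+4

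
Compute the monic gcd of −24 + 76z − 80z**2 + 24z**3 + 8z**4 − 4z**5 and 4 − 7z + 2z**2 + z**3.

Euclidean algorithm in ℚ[z]:
  −4z**5 + 8z**4 + 24z**3 − 80z**2 + 76z − 24 = (−4z**2 + 16z − 36)(z**3 + 2z**2 − 7z + 4) + (120z**2 − 240z + 120)
  z**3 + 2z**2 − 7z + 4 = ((1/120)z + 1/30)(120z**2 − 240z + 120) + (0)
Last nonzero remainder: 120z**2 − 240z + 120. Dividing through by 120 gives the monic gcd z**2 − 2z + 1.

1 − 2z + z**2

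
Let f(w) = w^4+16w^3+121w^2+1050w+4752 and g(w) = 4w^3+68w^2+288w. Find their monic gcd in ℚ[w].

Apply the Euclidean algorithm:
  w^4+16w^3+121w^2+1050w+4752 = ((1/4)w-1/4)(4w^3+68w^2+288w) + (66w^2+1122w+4752)
  4w^3+68w^2+288w = ((2/33)w)(66w^2+1122w+4752) + (0)
Last nonzero remainder: 66w^2+1122w+4752. Dividing through by 66 gives the monic gcd w^2+17w+72.

w^2+17w+72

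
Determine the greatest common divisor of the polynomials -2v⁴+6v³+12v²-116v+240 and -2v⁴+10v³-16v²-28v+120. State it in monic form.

By polynomial division,
  -2v⁴+6v³+12v²-116v+240 = (-2v⁴+10v³-16v²-28v+120) + (-4v³+28v²-88v+120)
  -2v⁴+10v³-16v²-28v+120 = ((1/2)v+1)(-4v³+28v²-88v+120) + (0)
Last nonzero remainder: -4v³+28v²-88v+120. Dividing through by -4 gives the monic gcd v³-7v²+22v-30.

v³-7v²+22v-30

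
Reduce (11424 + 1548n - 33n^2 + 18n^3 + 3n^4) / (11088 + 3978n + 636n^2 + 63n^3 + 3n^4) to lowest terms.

(68 - 9n + n^2)/(66 + 6n + n^2)

By polynomial division,
  3n^4 + 18n^3 - 33n^2 + 1548n + 11424 = (3n^4 + 63n^3 + 636n^2 + 3978n + 11088) + (-45n^3 - 669n^2 - 2430n + 336)
  3n^4 + 63n^3 + 636n^2 + 3978n + 11088 = (-(1/15)n - 92/225)(-45n^3 - 669n^2 - 2430n + 336) + ((15034/75)n^2 + (15034/5)n + 841904/75)
  -45n^3 - 669n^2 - 2430n + 336 = (-(3375/15034)n + 225/7517)((15034/75)n^2 + (15034/5)n + 841904/75) + (0)
Last nonzero remainder: (15034/75)n^2 + (15034/5)n + 841904/75. Dividing through by 15034/75 gives the monic gcd n^2 + 15n + 56.
Cancel n^2 + 15n + 56 from numerator and denominator to get the reduced form.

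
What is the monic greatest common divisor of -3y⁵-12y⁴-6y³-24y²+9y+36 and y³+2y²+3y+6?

y²+3

Repeated division with remainder:
  -3y⁵-12y⁴-6y³-24y²+9y+36 = (-3y²-6y+15)(y³+2y²+3y+6) + (-18y²-54)
  y³+2y²+3y+6 = (-(1/18)y-1/9)(-18y²-54) + (0)
Last nonzero remainder: -18y²-54. Dividing through by -18 gives the monic gcd y²+3.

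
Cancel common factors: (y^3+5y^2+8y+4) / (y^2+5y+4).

(y^2+4y+4)/(y+4)

By polynomial division,
  y^3+5y^2+8y+4 = (y)(y^2+5y+4) + (4y+4)
  y^2+5y+4 = ((1/4)y+1)(4y+4) + (0)
Last nonzero remainder: 4y+4. Dividing through by 4 gives the monic gcd y+1.
Cancel y+1 from numerator and denominator to get the reduced form.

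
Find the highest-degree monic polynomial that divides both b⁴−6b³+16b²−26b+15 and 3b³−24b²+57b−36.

b²−4b+3

By polynomial division,
  b⁴−6b³+16b²−26b+15 = ((1/3)b+2/3)(3b³−24b²+57b−36) + (13b²−52b+39)
  3b³−24b²+57b−36 = ((3/13)b−12/13)(13b²−52b+39) + (0)
Last nonzero remainder: 13b²−52b+39. Dividing through by 13 gives the monic gcd b²−4b+3.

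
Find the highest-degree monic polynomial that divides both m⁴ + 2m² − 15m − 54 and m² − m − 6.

m² − m − 6

By polynomial division,
  m⁴ + 2m² − 15m − 54 = (m² + m + 9)(m² − m − 6) + (0)
The last nonzero remainder m² − m − 6 is already monic.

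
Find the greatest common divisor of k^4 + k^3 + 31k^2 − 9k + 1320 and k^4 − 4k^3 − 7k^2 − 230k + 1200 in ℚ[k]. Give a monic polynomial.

Apply the Euclidean algorithm:
  k^4 + k^3 + 31k^2 − 9k + 1320 = (k^4 − 4k^3 − 7k^2 − 230k + 1200) + (5k^3 + 38k^2 + 221k + 120)
  k^4 − 4k^3 − 7k^2 − 230k + 1200 = ((1/5)k − 58/25)(5k^3 + 38k^2 + 221k + 120) + ((924/25)k^2 + (6468/25)k + 7392/5)
  5k^3 + 38k^2 + 221k + 120 = ((125/924)k + 25/308)((924/25)k^2 + (6468/25)k + 7392/5) + (0)
Last nonzero remainder: (924/25)k^2 + (6468/25)k + 7392/5. Dividing through by 924/25 gives the monic gcd k^2 + 7k + 40.

k^2 + 7k + 40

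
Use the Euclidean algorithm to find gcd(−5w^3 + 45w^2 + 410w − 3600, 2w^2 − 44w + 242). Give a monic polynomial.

By polynomial division,
  −5w^3 + 45w^2 + 410w − 3600 = (−(5/2)w − 65/2)(2w^2 − 44w + 242) + (−415w + 4265)
  2w^2 − 44w + 242 = (−(2/415)w + 1946/34445)(−415w + 4265) + (7200/6889)
  −415w + 4265 = (−(571787/1440)w + 5876317/1440)(7200/6889) + (0)
The last nonzero remainder is the constant 7200/6889, so the polynomials are coprime and gcd = 1.

1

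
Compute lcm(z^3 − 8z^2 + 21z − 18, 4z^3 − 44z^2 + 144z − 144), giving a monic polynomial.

Repeated division with remainder:
  z^3 − 8z^2 + 21z − 18 = (1/4)(4z^3 − 44z^2 + 144z − 144) + (3z^2 − 15z + 18)
  4z^3 − 44z^2 + 144z − 144 = ((4/3)z − 8)(3z^2 − 15z + 18) + (0)
Last nonzero remainder: 3z^2 − 15z + 18. Dividing through by 3 gives the monic gcd z^2 − 5z + 6.
Then lcm(f, g) = f·g / gcd(f, g); expanding and making the result monic gives the answer.

z^4 − 14z^3 + 69z^2 − 144z + 108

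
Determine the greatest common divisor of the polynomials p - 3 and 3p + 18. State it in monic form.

Euclidean algorithm in ℚ[p]:
  p - 3 = (1/3)(3p + 18) + (-9)
  3p + 18 = (-(1/3)p - 2)(-9) + (0)
The last nonzero remainder is the constant -9, so the polynomials are coprime and gcd = 1.

1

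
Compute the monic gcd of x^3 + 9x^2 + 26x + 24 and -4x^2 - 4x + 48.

x + 4

Repeated division with remainder:
  x^3 + 9x^2 + 26x + 24 = (-(1/4)x - 2)(-4x^2 - 4x + 48) + (30x + 120)
  -4x^2 - 4x + 48 = (-(2/15)x + 2/5)(30x + 120) + (0)
Last nonzero remainder: 30x + 120. Dividing through by 30 gives the monic gcd x + 4.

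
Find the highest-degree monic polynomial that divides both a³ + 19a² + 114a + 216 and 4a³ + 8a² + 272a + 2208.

a + 6

Repeated division with remainder:
  a³ + 19a² + 114a + 216 = (1/4)(4a³ + 8a² + 272a + 2208) + (17a² + 46a - 336)
  4a³ + 8a² + 272a + 2208 = ((4/17)a - 48/289)(17a² + 46a - 336) + ((103664/289)a + 621984/289)
  17a² + 46a - 336 = ((4913/103664)a - 2023/12958)((103664/289)a + 621984/289) + (0)
Last nonzero remainder: (103664/289)a + 621984/289. Dividing through by 103664/289 gives the monic gcd a + 6.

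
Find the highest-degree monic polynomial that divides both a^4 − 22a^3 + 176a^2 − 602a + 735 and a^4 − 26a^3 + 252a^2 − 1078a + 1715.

a^3 − 19a^2 + 119a − 245

Euclidean algorithm in ℚ[a]:
  a^4 − 22a^3 + 176a^2 − 602a + 735 = (a^4 − 26a^3 + 252a^2 − 1078a + 1715) + (4a^3 − 76a^2 + 476a − 980)
  a^4 − 26a^3 + 252a^2 − 1078a + 1715 = ((1/4)a − 7/4)(4a^3 − 76a^2 + 476a − 980) + (0)
Last nonzero remainder: 4a^3 − 76a^2 + 476a − 980. Dividing through by 4 gives the monic gcd a^3 − 19a^2 + 119a − 245.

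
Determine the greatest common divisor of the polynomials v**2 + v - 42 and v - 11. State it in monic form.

1

Euclidean algorithm in ℚ[v]:
  v**2 + v - 42 = (v + 12)(v - 11) + (90)
  v - 11 = ((1/90)v - 11/90)(90) + (0)
The last nonzero remainder is the constant 90, so the polynomials are coprime and gcd = 1.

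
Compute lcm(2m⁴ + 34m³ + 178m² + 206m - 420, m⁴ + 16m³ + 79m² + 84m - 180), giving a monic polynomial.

m⁵ + 23m⁴ + 191m³ + 637m² + 408m - 1260

By polynomial division,
  2m⁴ + 34m³ + 178m² + 206m - 420 = (2)(m⁴ + 16m³ + 79m² + 84m - 180) + (2m³ + 20m² + 38m - 60)
  m⁴ + 16m³ + 79m² + 84m - 180 = ((1/2)m + 3)(2m³ + 20m² + 38m - 60) + (0)
Last nonzero remainder: 2m³ + 20m² + 38m - 60. Dividing through by 2 gives the monic gcd m³ + 10m² + 19m - 30.
Then lcm(f, g) = f·g / gcd(f, g); expanding and making the result monic gives the answer.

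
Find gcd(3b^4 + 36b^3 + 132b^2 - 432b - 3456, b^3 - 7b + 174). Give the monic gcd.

b + 6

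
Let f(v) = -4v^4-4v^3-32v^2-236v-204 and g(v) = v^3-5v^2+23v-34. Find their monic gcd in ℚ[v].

Repeated division with remainder:
  -4v^4-4v^3-32v^2-236v-204 = (-4v-24)(v^3-5v^2+23v-34) + (-60v^2+180v-1020)
  v^3-5v^2+23v-34 = (-(1/60)v+1/30)(-60v^2+180v-1020) + (0)
Last nonzero remainder: -60v^2+180v-1020. Dividing through by -60 gives the monic gcd v^2-3v+17.

v^2-3v+17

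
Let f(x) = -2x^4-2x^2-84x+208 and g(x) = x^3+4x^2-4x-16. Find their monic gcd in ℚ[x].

x^2+2x-8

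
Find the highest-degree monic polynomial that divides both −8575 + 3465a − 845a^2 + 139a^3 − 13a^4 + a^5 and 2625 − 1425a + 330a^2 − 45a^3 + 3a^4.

By polynomial division,
  a^5 − 13a^4 + 139a^3 − 845a^2 + 3465a − 8575 = ((1/3)a + 2/3)(3a^4 − 45a^3 + 330a^2 − 1425a + 2625) + (59a^3 − 590a^2 + 3540a − 10325)
  3a^4 − 45a^3 + 330a^2 − 1425a + 2625 = ((3/59)a − 15/59)(59a^3 − 590a^2 + 3540a − 10325) + (0)
Last nonzero remainder: 59a^3 − 590a^2 + 3540a − 10325. Dividing through by 59 gives the monic gcd a^3 − 10a^2 + 60a − 175.

−175 + 60a − 10a^2 + a^3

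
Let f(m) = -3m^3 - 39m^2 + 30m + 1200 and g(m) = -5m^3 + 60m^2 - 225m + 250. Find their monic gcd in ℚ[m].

m - 5

Apply the Euclidean algorithm:
  -3m^3 - 39m^2 + 30m + 1200 = (3/5)(-5m^3 + 60m^2 - 225m + 250) + (-75m^2 + 165m + 1050)
  -5m^3 + 60m^2 - 225m + 250 = ((1/15)m - 49/75)(-75m^2 + 165m + 1050) + (-(936/5)m + 936)
  -75m^2 + 165m + 1050 = ((125/312)m + 175/156)(-(936/5)m + 936) + (0)
Last nonzero remainder: -(936/5)m + 936. Dividing through by -936/5 gives the monic gcd m - 5.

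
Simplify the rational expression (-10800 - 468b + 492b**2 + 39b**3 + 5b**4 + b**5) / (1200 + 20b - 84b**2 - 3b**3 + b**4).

(450 + 57b + 3b**2 + b**3)/(-50 - 5b + b**2)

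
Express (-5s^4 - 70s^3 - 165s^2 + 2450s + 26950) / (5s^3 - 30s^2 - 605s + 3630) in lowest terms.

(-s^3 - 3s^2 + 490)/(s^2 - 17s + 66)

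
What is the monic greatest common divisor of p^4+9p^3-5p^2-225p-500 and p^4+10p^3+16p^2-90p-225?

p^2+10p+25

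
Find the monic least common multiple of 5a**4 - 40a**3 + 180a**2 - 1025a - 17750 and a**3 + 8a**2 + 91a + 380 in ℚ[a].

a**6 - 5a**5 + 88a**4 - 705a**3 - 1429a**2 - 26230a - 269800

Apply the Euclidean algorithm:
  5a**4 - 40a**3 + 180a**2 - 1025a - 17750 = (5a - 80)(a**3 + 8a**2 + 91a + 380) + (365a**2 + 4355a + 12650)
  a**3 + 8a**2 + 91a + 380 = ((1/365)a - 287/26645)(365a**2 + 4355a + 12650) + ((550226/5329)a + 2751130/5329)
  365a**2 + 4355a + 12650 = ((1945085/550226)a + 6741185/275113)((550226/5329)a + 2751130/5329) + (0)
Last nonzero remainder: (550226/5329)a + 2751130/5329. Dividing through by 550226/5329 gives the monic gcd a + 5.
Then lcm(f, g) = f·g / gcd(f, g); expanding and making the result monic gives the answer.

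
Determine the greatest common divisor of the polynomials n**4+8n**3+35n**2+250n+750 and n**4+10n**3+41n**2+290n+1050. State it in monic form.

n**3+3n**2+20n+150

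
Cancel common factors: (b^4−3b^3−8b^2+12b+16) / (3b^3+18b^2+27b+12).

Apply the Euclidean algorithm:
  b^4−3b^3−8b^2+12b+16 = ((1/3)b−3)(3b^3+18b^2+27b+12) + (37b^2+89b+52)
  3b^3+18b^2+27b+12 = ((3/37)b+399/1369)(37b^2+89b+52) + (−(4320/1369)b−4320/1369)
  37b^2+89b+52 = (−(50653/4320)b−17797/1080)(−(4320/1369)b−4320/1369) + (0)
Last nonzero remainder: −(4320/1369)b−4320/1369. Dividing through by −4320/1369 gives the monic gcd b+1.
Cancel b+1 from numerator and denominator to get the reduced form.

(b^3−4b^2−4b+16)/(3b^2+15b+12)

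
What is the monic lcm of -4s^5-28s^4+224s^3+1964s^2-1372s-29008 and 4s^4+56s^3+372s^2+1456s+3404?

s^7+10s^6-12s^5-498s^4-2418s^3-3012s^2+29645s+166796

Repeated division with remainder:
  -4s^5-28s^4+224s^3+1964s^2-1372s-29008 = (-s+7)(4s^4+56s^3+372s^2+1456s+3404) + (204s^3+816s^2-8160s-52836)
  4s^4+56s^3+372s^2+1456s+3404 = ((1/51)s+10/51)(204s^3+816s^2-8160s-52836) + (372s^2+4092s+13764)
  204s^3+816s^2-8160s-52836 = ((17/31)s-119/31)(372s^2+4092s+13764) + (0)
Last nonzero remainder: 372s^2+4092s+13764. Dividing through by 372 gives the monic gcd s^2+11s+37.
Then lcm(f, g) = f·g / gcd(f, g); expanding and making the result monic gives the answer.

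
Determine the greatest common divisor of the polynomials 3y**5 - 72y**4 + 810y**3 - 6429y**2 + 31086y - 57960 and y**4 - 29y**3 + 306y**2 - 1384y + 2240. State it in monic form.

Euclidean algorithm in ℚ[y]:
  3y**5 - 72y**4 + 810y**3 - 6429y**2 + 31086y - 57960 = (3y + 15)(y**4 - 29y**3 + 306y**2 - 1384y + 2240) + (327y**3 - 6867y**2 + 45126y - 91560)
  y**4 - 29y**3 + 306y**2 - 1384y + 2240 = ((1/327)y - 8/327)(327y**3 - 6867y**2 + 45126y - 91560) + (0)
Last nonzero remainder: 327y**3 - 6867y**2 + 45126y - 91560. Dividing through by 327 gives the monic gcd y**3 - 21y**2 + 138y - 280.

y**3 - 21y**2 + 138y - 280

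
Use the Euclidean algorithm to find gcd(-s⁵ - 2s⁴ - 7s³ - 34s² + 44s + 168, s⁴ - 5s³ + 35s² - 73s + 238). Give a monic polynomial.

s² - s + 14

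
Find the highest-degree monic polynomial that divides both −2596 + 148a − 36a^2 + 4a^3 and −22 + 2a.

Euclidean algorithm in ℚ[a]:
  4a^3 − 36a^2 + 148a − 2596 = (2a^2 + 4a + 118)(2a − 22) + (0)
Last nonzero remainder: 2a − 22. Dividing through by 2 gives the monic gcd a − 11.

−11 + a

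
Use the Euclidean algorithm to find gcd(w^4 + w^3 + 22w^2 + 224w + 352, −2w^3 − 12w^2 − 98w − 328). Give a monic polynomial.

By polynomial division,
  w^4 + w^3 + 22w^2 + 224w + 352 = (−(1/2)w + 5/2)(−2w^3 − 12w^2 − 98w − 328) + (3w^2 + 305w + 1172)
  −2w^3 − 12w^2 − 98w − 328 = (−(2/3)w + 574/9)(3w^2 + 305w + 1172) + (−(168920/9)w − 675680/9)
  3w^2 + 305w + 1172 = (−(27/168920)w − 2637/168920)(−(168920/9)w − 675680/9) + (0)
Last nonzero remainder: −(168920/9)w − 675680/9. Dividing through by −168920/9 gives the monic gcd w + 4.

w + 4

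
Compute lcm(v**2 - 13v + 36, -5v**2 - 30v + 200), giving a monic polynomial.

Repeated division with remainder:
  v**2 - 13v + 36 = (-1/5)(-5v**2 - 30v + 200) + (-19v + 76)
  -5v**2 - 30v + 200 = ((5/19)v + 50/19)(-19v + 76) + (0)
Last nonzero remainder: -19v + 76. Dividing through by -19 gives the monic gcd v - 4.
Then lcm(f, g) = f·g / gcd(f, g); expanding and making the result monic gives the answer.

v**3 - 3v**2 - 94v + 360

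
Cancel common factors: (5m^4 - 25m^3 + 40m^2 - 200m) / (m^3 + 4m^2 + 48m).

(5m^3 - 25m^2 + 40m - 200)/(m^2 + 4m + 48)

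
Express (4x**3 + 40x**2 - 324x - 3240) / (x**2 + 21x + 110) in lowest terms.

Apply the Euclidean algorithm:
  4x**3 + 40x**2 - 324x - 3240 = (4x - 44)(x**2 + 21x + 110) + (160x + 1600)
  x**2 + 21x + 110 = ((1/160)x + 11/160)(160x + 1600) + (0)
Last nonzero remainder: 160x + 1600. Dividing through by 160 gives the monic gcd x + 10.
Cancel x + 10 from numerator and denominator to get the reduced form.

(4x**2 - 324)/(x + 11)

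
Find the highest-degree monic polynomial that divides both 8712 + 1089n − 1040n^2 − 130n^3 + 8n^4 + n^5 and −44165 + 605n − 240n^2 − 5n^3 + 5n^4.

−121 + n^2

By polynomial division,
  n^5 + 8n^4 − 130n^3 − 1040n^2 + 1089n + 8712 = ((1/5)n + 9/5)(5n^4 − 5n^3 − 240n^2 + 605n − 44165) + (−73n^3 − 729n^2 + 8833n + 88209)
  5n^4 − 5n^3 − 240n^2 + 605n − 44165 = (−(5/73)n + 4010/5329)(−73n^3 − 729n^2 + 8833n + 88209) + ((4868375/5329)n^2 − 589073375/5329)
  −73n^3 − 729n^2 + 8833n + 88209 = (−(389017/4868375)n − 3884841/4868375)((4868375/5329)n^2 − 589073375/5329) + (0)
Last nonzero remainder: (4868375/5329)n^2 − 589073375/5329. Dividing through by 4868375/5329 gives the monic gcd n^2 − 121.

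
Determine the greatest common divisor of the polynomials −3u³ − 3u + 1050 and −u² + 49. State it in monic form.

Repeated division with remainder:
  −3u³ − 3u + 1050 = (3u)(−u² + 49) + (−150u + 1050)
  −u² + 49 = ((1/150)u + 7/150)(−150u + 1050) + (0)
Last nonzero remainder: −150u + 1050. Dividing through by −150 gives the monic gcd u − 7.

u − 7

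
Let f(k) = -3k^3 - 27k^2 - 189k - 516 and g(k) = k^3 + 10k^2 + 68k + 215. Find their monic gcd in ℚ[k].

k^2 + 5k + 43

Repeated division with remainder:
  -3k^3 - 27k^2 - 189k - 516 = (-3)(k^3 + 10k^2 + 68k + 215) + (3k^2 + 15k + 129)
  k^3 + 10k^2 + 68k + 215 = ((1/3)k + 5/3)(3k^2 + 15k + 129) + (0)
Last nonzero remainder: 3k^2 + 15k + 129. Dividing through by 3 gives the monic gcd k^2 + 5k + 43.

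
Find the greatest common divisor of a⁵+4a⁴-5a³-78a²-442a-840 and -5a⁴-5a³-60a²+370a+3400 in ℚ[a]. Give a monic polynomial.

Apply the Euclidean algorithm:
  a⁵+4a⁴-5a³-78a²-442a-840 = (-(1/5)a-3/5)(-5a⁴-5a³-60a²+370a+3400) + (-20a³-40a²+460a+1200)
  -5a⁴-5a³-60a²+370a+3400 = ((1/4)a-1/4)(-20a³-40a²+460a+1200) + (-185a²+185a+3700)
  -20a³-40a²+460a+1200 = ((4/37)a+12/37)(-185a²+185a+3700) + (0)
Last nonzero remainder: -185a²+185a+3700. Dividing through by -185 gives the monic gcd a²-a-20.

a²-a-20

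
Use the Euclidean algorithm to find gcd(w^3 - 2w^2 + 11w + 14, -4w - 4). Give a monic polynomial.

Apply the Euclidean algorithm:
  w^3 - 2w^2 + 11w + 14 = (-(1/4)w^2 + (3/4)w - 7/2)(-4w - 4) + (0)
Last nonzero remainder: -4w - 4. Dividing through by -4 gives the monic gcd w + 1.

w + 1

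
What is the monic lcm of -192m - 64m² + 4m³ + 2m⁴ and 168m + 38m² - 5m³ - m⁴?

-672m - 320m² - 18m³ + 9m⁴ + m⁵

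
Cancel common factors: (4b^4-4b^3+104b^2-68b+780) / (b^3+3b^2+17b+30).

(4b^2-8b+52)/(b+2)

Apply the Euclidean algorithm:
  4b^4-4b^3+104b^2-68b+780 = (4b-16)(b^3+3b^2+17b+30) + (84b^2+84b+1260)
  b^3+3b^2+17b+30 = ((1/84)b+1/42)(84b^2+84b+1260) + (0)
Last nonzero remainder: 84b^2+84b+1260. Dividing through by 84 gives the monic gcd b^2+b+15.
Cancel b^2+b+15 from numerator and denominator to get the reduced form.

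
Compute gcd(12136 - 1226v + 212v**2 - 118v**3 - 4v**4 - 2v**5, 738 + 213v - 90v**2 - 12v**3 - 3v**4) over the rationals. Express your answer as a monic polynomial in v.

Apply the Euclidean algorithm:
  -2v**5 - 4v**4 - 118v**3 + 212v**2 - 1226v + 12136 = ((2/3)v - 4/3)(-3v**4 - 12v**3 - 90v**2 + 213v + 738) + (-74v**3 - 50v**2 - 1434v + 13120)
  -3v**4 - 12v**3 - 90v**2 + 213v + 738 = ((3/74)v + 369/2738)(-74v**3 - 50v**2 - 1434v + 13120) + (-(34398/1369)v**2 - (171990/1369)v - 1410318/1369)
  -74v**3 - 50v**2 - 1434v + 13120 = ((50653/17199)v - 219040/17199)(-(34398/1369)v**2 - (171990/1369)v - 1410318/1369) + (0)
Last nonzero remainder: -(34398/1369)v**2 - (171990/1369)v - 1410318/1369. Dividing through by -34398/1369 gives the monic gcd v**2 + 5v + 41.

41 + 5v + v**2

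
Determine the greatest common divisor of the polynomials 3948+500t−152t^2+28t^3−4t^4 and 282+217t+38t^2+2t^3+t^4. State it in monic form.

141+38t+t^3

By polynomial division,
  −4t^4+28t^3−152t^2+500t+3948 = (−4)(t^4+2t^3+38t^2+217t+282) + (36t^3+1368t+5076)
  t^4+2t^3+38t^2+217t+282 = ((1/36)t+1/18)(36t^3+1368t+5076) + (0)
Last nonzero remainder: 36t^3+1368t+5076. Dividing through by 36 gives the monic gcd t^3+38t+141.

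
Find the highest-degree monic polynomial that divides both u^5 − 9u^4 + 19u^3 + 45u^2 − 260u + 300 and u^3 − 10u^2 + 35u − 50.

Euclidean algorithm in ℚ[u]:
  u^5 − 9u^4 + 19u^3 + 45u^2 − 260u + 300 = (u^2 + u − 6)(u^3 − 10u^2 + 35u − 50) + (0)
The last nonzero remainder u^3 − 10u^2 + 35u − 50 is already monic.

u^3 − 10u^2 + 35u − 50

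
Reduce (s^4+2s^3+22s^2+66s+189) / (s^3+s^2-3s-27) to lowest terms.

(s^2-2s+21)/(s-3)

By polynomial division,
  s^4+2s^3+22s^2+66s+189 = (s+1)(s^3+s^2-3s-27) + (24s^2+96s+216)
  s^3+s^2-3s-27 = ((1/24)s-1/8)(24s^2+96s+216) + (0)
Last nonzero remainder: 24s^2+96s+216. Dividing through by 24 gives the monic gcd s^2+4s+9.
Cancel s^2+4s+9 from numerator and denominator to get the reduced form.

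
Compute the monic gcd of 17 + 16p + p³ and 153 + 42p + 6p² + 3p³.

Repeated division with remainder:
  p³ + 16p + 17 = (1/3)(3p³ + 6p² + 42p + 153) + (-2p² + 2p - 34)
  3p³ + 6p² + 42p + 153 = (-(3/2)p - 9/2)(-2p² + 2p - 34) + (0)
Last nonzero remainder: -2p² + 2p - 34. Dividing through by -2 gives the monic gcd p² - p + 17.

17 - p + p²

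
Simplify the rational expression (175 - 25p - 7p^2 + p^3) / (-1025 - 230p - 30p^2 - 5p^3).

Euclidean algorithm in ℚ[p]:
  p^3 - 7p^2 - 25p + 175 = (-1/5)(-5p^3 - 30p^2 - 230p - 1025) + (-13p^2 - 71p - 30)
  -5p^3 - 30p^2 - 230p - 1025 = ((5/13)p + 35/169)(-13p^2 - 71p - 30) + (-(34435/169)p - 172175/169)
  -13p^2 - 71p - 30 = ((2197/34435)p + 1014/34435)(-(34435/169)p - 172175/169) + (0)
Last nonzero remainder: -(34435/169)p - 172175/169. Dividing through by -34435/169 gives the monic gcd p + 5.
Cancel p + 5 from numerator and denominator to get the reduced form.

(-35 + 12p - p^2)/(205 + 5p + 5p^2)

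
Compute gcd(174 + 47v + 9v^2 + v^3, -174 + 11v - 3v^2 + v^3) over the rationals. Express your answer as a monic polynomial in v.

29 + 3v + v^2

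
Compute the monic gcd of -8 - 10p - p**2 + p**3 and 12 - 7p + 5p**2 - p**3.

By polynomial division,
  p**3 - p**2 - 10p - 8 = (-1)(-p**3 + 5p**2 - 7p + 12) + (4p**2 - 17p + 4)
  -p**3 + 5p**2 - 7p + 12 = (-(1/4)p + 3/16)(4p**2 - 17p + 4) + (-(45/16)p + 45/4)
  4p**2 - 17p + 4 = (-(64/45)p + 16/45)(-(45/16)p + 45/4) + (0)
Last nonzero remainder: -(45/16)p + 45/4. Dividing through by -45/16 gives the monic gcd p - 4.

-4 + p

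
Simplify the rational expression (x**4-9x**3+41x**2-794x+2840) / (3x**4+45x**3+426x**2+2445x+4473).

Repeated division with remainder:
  x**4-9x**3+41x**2-794x+2840 = (1/3)(3x**4+45x**3+426x**2+2445x+4473) + (-24x**3-101x**2-1609x+1349)
  3x**4+45x**3+426x**2+2445x+4473 = (-(1/8)x-259/192)(-24x**3-101x**2-1609x+1349) + ((17017/192)x**2+(85085/192)x+1208207/192)
  -24x**3-101x**2-1609x+1349 = (-(4608/17017)x+3648/17017)((17017/192)x**2+(85085/192)x+1208207/192) + (0)
Last nonzero remainder: (17017/192)x**2+(85085/192)x+1208207/192. Dividing through by 17017/192 gives the monic gcd x**2+5x+71.
Cancel x**2+5x+71 from numerator and denominator to get the reduced form.

(x**2-14x+40)/(3x**2+30x+63)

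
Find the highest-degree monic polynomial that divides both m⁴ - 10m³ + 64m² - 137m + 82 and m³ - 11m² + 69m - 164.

m² - 7m + 41

By polynomial division,
  m⁴ - 10m³ + 64m² - 137m + 82 = (m + 1)(m³ - 11m² + 69m - 164) + (6m² - 42m + 246)
  m³ - 11m² + 69m - 164 = ((1/6)m - 2/3)(6m² - 42m + 246) + (0)
Last nonzero remainder: 6m² - 42m + 246. Dividing through by 6 gives the monic gcd m² - 7m + 41.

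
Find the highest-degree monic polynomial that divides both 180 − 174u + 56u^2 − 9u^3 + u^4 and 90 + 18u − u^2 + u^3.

Repeated division with remainder:
  u^4 − 9u^3 + 56u^2 − 174u + 180 = (u − 8)(u^3 − u^2 + 18u + 90) + (30u^2 − 120u + 900)
  u^3 − u^2 + 18u + 90 = ((1/30)u + 1/10)(30u^2 − 120u + 900) + (0)
Last nonzero remainder: 30u^2 − 120u + 900. Dividing through by 30 gives the monic gcd u^2 − 4u + 30.

30 − 4u + u^2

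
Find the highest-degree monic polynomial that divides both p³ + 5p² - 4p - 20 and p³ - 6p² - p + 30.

p + 2

Euclidean algorithm in ℚ[p]:
  p³ + 5p² - 4p - 20 = (p³ - 6p² - p + 30) + (11p² - 3p - 50)
  p³ - 6p² - p + 30 = ((1/11)p - 63/121)(11p² - 3p - 50) + ((240/121)p + 480/121)
  11p² - 3p - 50 = ((1331/240)p - 605/48)((240/121)p + 480/121) + (0)
Last nonzero remainder: (240/121)p + 480/121. Dividing through by 240/121 gives the monic gcd p + 2.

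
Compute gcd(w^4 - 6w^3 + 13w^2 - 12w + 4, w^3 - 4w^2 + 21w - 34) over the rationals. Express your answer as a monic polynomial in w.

Repeated division with remainder:
  w^4 - 6w^3 + 13w^2 - 12w + 4 = (w - 2)(w^3 - 4w^2 + 21w - 34) + (-16w^2 + 64w - 64)
  w^3 - 4w^2 + 21w - 34 = (-(1/16)w)(-16w^2 + 64w - 64) + (17w - 34)
  -16w^2 + 64w - 64 = (-(16/17)w + 32/17)(17w - 34) + (0)
Last nonzero remainder: 17w - 34. Dividing through by 17 gives the monic gcd w - 2.

w - 2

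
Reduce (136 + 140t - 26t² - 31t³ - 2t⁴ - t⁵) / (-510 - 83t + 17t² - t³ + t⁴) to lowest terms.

Apply the Euclidean algorithm:
  -t⁵ - 2t⁴ - 31t³ - 26t² + 140t + 136 = (-t - 3)(t⁴ - t³ + 17t² - 83t - 510) + (-17t³ - 58t² - 619t - 1394)
  t⁴ - t³ + 17t² - 83t - 510 = (-(1/17)t + 75/289)(-17t³ - 58t² - 619t - 1394) + (-(1260/289)t² - (1260/289)t - 2520/17)
  -17t³ - 58t² - 619t - 1394 = ((4913/1260)t + 11849/1260)(-(1260/289)t² - (1260/289)t - 2520/17) + (0)
Last nonzero remainder: -(1260/289)t² - (1260/289)t - 2520/17. Dividing through by -1260/289 gives the monic gcd t² + t + 34.
Cancel t² + t + 34 from numerator and denominator to get the reduced form.

(4 + 4t - t² - t³)/(-15 - 2t + t²)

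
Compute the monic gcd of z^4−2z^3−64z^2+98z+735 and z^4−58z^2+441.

z^3+3z^2−49z−147

By polynomial division,
  z^4−2z^3−64z^2+98z+735 = (z^4−58z^2+441) + (−2z^3−6z^2+98z+294)
  z^4−58z^2+441 = (−(1/2)z+3/2)(−2z^3−6z^2+98z+294) + (0)
Last nonzero remainder: −2z^3−6z^2+98z+294. Dividing through by −2 gives the monic gcd z^3+3z^2−49z−147.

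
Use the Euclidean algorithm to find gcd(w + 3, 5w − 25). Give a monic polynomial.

1

Repeated division with remainder:
  w + 3 = (1/5)(5w − 25) + (8)
  5w − 25 = ((5/8)w − 25/8)(8) + (0)
The last nonzero remainder is the constant 8, so the polynomials are coprime and gcd = 1.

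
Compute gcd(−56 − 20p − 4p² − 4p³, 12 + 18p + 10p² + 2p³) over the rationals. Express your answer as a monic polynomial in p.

Apply the Euclidean algorithm:
  −4p³ − 4p² − 20p − 56 = (−2)(2p³ + 10p² + 18p + 12) + (16p² + 16p − 32)
  2p³ + 10p² + 18p + 12 = ((1/8)p + 1/2)(16p² + 16p − 32) + (14p + 28)
  16p² + 16p − 32 = ((8/7)p − 8/7)(14p + 28) + (0)
Last nonzero remainder: 14p + 28. Dividing through by 14 gives the monic gcd p + 2.

2 + p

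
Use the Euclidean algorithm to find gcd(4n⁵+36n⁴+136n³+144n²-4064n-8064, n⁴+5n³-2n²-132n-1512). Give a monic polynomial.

n³+11n²+64n+252

Euclidean algorithm in ℚ[n]:
  4n⁵+36n⁴+136n³+144n²-4064n-8064 = (4n+16)(n⁴+5n³-2n²-132n-1512) + (64n³+704n²+4096n+16128)
  n⁴+5n³-2n²-132n-1512 = ((1/64)n-3/32)(64n³+704n²+4096n+16128) + (0)
Last nonzero remainder: 64n³+704n²+4096n+16128. Dividing through by 64 gives the monic gcd n³+11n²+64n+252.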